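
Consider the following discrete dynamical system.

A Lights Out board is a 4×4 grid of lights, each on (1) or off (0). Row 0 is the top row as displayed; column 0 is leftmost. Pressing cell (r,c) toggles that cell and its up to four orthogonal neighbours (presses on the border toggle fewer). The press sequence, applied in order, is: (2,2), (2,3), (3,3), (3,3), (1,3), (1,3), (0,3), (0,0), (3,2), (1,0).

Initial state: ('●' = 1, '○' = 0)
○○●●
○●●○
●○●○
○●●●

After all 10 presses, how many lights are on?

4

gen 0: ○○●●
○●●○
●○●○
○●●●
gen 1: ○○●●
○●○○
●●○●
○●○●
gen 2: ○○●●
○●○●
●●●○
○●○○
gen 3: ○○●●
○●○●
●●●●
○●●●
gen 4: ○○●●
○●○●
●●●○
○●○○
gen 5: ○○●○
○●●○
●●●●
○●○○
gen 6: ○○●●
○●○●
●●●○
○●○○
gen 7: ○○○○
○●○○
●●●○
○●○○
gen 8: ●●○○
●●○○
●●●○
○●○○
gen 9: ●●○○
●●○○
●●○○
○○●●
gen 10: ○●○○
○○○○
○●○○
○○●●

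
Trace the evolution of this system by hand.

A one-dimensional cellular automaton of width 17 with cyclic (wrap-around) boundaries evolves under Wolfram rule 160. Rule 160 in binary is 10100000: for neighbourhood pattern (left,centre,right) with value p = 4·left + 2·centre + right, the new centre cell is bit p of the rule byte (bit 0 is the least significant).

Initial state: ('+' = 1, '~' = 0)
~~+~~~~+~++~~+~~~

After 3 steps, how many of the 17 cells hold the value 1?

step 0: ~~+~~~~+~++~~+~~~
step 1: ~~~~~~~~+~~~~~~~~
step 2: ~~~~~~~~~~~~~~~~~
step 3: ~~~~~~~~~~~~~~~~~

0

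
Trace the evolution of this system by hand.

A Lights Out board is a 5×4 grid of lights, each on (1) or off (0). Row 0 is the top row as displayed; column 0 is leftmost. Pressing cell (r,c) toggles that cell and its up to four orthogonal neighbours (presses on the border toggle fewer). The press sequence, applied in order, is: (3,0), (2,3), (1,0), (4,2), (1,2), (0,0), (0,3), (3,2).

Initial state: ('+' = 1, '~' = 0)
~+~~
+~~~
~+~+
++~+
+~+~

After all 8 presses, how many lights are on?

11

step 0: ~+~~
+~~~
~+~+
++~+
+~+~
step 1: ~+~~
+~~~
++~+
~~~+
~~+~
step 2: ~+~~
+~~+
+++~
~~~~
~~+~
step 3: ++~~
~+~+
~++~
~~~~
~~+~
step 4: ++~~
~+~+
~++~
~~+~
~+~+
step 5: +++~
~~+~
~+~~
~~+~
~+~+
step 6: ~~+~
+~+~
~+~~
~~+~
~+~+
step 7: ~~~+
+~++
~+~~
~~+~
~+~+
step 8: ~~~+
+~++
~++~
~+~+
~+++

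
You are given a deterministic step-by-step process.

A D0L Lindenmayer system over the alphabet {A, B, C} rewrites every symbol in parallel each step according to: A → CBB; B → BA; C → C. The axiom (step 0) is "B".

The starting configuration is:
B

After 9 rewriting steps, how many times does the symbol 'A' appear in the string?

171

0) B
1) BA
2) BACBB
3) BACBBCBABA
4) BACBBCBABACBACBBBACBB
5) BACBBCBABACBACBBBACBBCBACBBCBABABACBBCBABA
6) BACBBCBABACBACBBBACBBCBACBBCBABABACBBCBABACBACBBCBABACBACBBBACBBBACBBCBABACBACBBBACBB
7) BACBBCBABACBACBBBACBBCBACBBCBABABACBBCBABACBACBBCBABACBACB…BCBABABACBBCBABABACBBCBABACBACBBBACBBCBACBBCBABABACBBCBABA  (len 170)
8) BACBBCBABACBACBBBACBBCBACBBCBABABACBBCBABACBACBBCBABACBACB…CBABABACBBCBABACBACBBCBABACBACBBBACBBBACBBCBABACBACBBBACBB  (len 341)
9) BACBBCBABACBACBBBACBBCBACBBCBABABACBBCBABACBACBBCBABACBACB…BCBABABACBBCBABABACBBCBABACBACBBBACBBCBACBBCBABABACBBCBABA  (len 682)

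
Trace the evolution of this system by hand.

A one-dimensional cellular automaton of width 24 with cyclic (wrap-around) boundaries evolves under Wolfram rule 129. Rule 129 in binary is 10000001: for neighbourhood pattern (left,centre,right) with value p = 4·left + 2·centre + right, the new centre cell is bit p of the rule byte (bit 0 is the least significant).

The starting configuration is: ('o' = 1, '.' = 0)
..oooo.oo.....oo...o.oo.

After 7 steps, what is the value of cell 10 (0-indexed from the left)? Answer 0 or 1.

0

0) ..oooo.oo.....oo...o.oo.
1) o..oo.....ooo....o......
2) ......ooo..o..oo...oooo.
3) ooooo..o.........o..oo..
4) .ooo.....ooooooo........
5) ..o..ooo..ooooo..ooooooo
6) ......o....ooo....ooooo.
7) ooooo...oo..o..oo..ooo..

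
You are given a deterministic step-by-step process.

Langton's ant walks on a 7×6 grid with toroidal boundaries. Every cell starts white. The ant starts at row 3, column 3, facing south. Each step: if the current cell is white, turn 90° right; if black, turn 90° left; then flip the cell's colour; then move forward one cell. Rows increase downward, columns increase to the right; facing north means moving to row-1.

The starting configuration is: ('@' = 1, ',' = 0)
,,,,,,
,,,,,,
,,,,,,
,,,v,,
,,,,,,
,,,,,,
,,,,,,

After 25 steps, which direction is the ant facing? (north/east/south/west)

west

[0] ,,,,,,
,,,,,,
,,,,,,
,,,v,,
,,,,,,
,,,,,,
,,,,,,
[1] ,,,,,,
,,,,,,
,,,,,,
,,<@,,
,,,,,,
,,,,,,
,,,,,,
[2] ,,,,,,
,,,,,,
,,^,,,
,,@@,,
,,,,,,
,,,,,,
,,,,,,
[3] ,,,,,,
,,,,,,
,,@>,,
,,@@,,
,,,,,,
,,,,,,
,,,,,,
[4] ,,,,,,
,,,,,,
,,@@,,
,,@v,,
,,,,,,
,,,,,,
,,,,,,
[5] ,,,,,,
,,,,,,
,,@@,,
,,@,>,
,,,,,,
,,,,,,
,,,,,,
[6] ,,,,,,
,,,,,,
,,@@,,
,,@,@,
,,,,v,
,,,,,,
,,,,,,
[7] ,,,,,,
,,,,,,
,,@@,,
,,@,@,
,,,<@,
,,,,,,
,,,,,,
[8] ,,,,,,
,,,,,,
,,@@,,
,,@^@,
,,,@@,
,,,,,,
,,,,,,
[9] ,,,,,,
,,,,,,
,,@@,,
,,@@>,
,,,@@,
,,,,,,
,,,,,,
[10] ,,,,,,
,,,,,,
,,@@^,
,,@@,,
,,,@@,
,,,,,,
,,,,,,
[11] ,,,,,,
,,,,,,
,,@@@>
,,@@,,
,,,@@,
,,,,,,
,,,,,,
[12] ,,,,,,
,,,,,,
,,@@@@
,,@@,v
,,,@@,
,,,,,,
,,,,,,
[13] ,,,,,,
,,,,,,
,,@@@@
,,@@<@
,,,@@,
,,,,,,
,,,,,,
[14] ,,,,,,
,,,,,,
,,@@^@
,,@@@@
,,,@@,
,,,,,,
,,,,,,
[15] ,,,,,,
,,,,,,
,,@<,@
,,@@@@
,,,@@,
,,,,,,
,,,,,,
[16] ,,,,,,
,,,,,,
,,@,,@
,,@v@@
,,,@@,
,,,,,,
,,,,,,
[17] ,,,,,,
,,,,,,
,,@,,@
,,@,>@
,,,@@,
,,,,,,
,,,,,,
[18] ,,,,,,
,,,,,,
,,@,^@
,,@,,@
,,,@@,
,,,,,,
,,,,,,
[19] ,,,,,,
,,,,,,
,,@,@>
,,@,,@
,,,@@,
,,,,,,
,,,,,,
[20] ,,,,,,
,,,,,^
,,@,@,
,,@,,@
,,,@@,
,,,,,,
,,,,,,
[21] ,,,,,,
>,,,,@
,,@,@,
,,@,,@
,,,@@,
,,,,,,
,,,,,,
[22] ,,,,,,
@,,,,@
v,@,@,
,,@,,@
,,,@@,
,,,,,,
,,,,,,
[23] ,,,,,,
@,,,,@
@,@,@<
,,@,,@
,,,@@,
,,,,,,
,,,,,,
[24] ,,,,,,
@,,,,^
@,@,@@
,,@,,@
,,,@@,
,,,,,,
,,,,,,
[25] ,,,,,,
@,,,<,
@,@,@@
,,@,,@
,,,@@,
,,,,,,
,,,,,,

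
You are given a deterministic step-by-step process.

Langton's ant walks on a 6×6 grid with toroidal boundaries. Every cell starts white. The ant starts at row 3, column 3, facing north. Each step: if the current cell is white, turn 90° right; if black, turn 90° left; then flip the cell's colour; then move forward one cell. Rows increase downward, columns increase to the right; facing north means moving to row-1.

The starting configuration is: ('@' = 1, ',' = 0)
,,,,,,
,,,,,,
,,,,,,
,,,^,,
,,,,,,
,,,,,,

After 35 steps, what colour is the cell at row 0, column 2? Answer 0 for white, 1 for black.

0) ,,,,,,
,,,,,,
,,,,,,
,,,^,,
,,,,,,
,,,,,,
1) ,,,,,,
,,,,,,
,,,,,,
,,,@>,
,,,,,,
,,,,,,
2) ,,,,,,
,,,,,,
,,,,,,
,,,@@,
,,,,v,
,,,,,,
3) ,,,,,,
,,,,,,
,,,,,,
,,,@@,
,,,<@,
,,,,,,
4) ,,,,,,
,,,,,,
,,,,,,
,,,^@,
,,,@@,
,,,,,,
5) ,,,,,,
,,,,,,
,,,,,,
,,<,@,
,,,@@,
,,,,,,
6) ,,,,,,
,,,,,,
,,^,,,
,,@,@,
,,,@@,
,,,,,,
7) ,,,,,,
,,,,,,
,,@>,,
,,@,@,
,,,@@,
,,,,,,
8) ,,,,,,
,,,,,,
,,@@,,
,,@v@,
,,,@@,
,,,,,,
9) ,,,,,,
,,,,,,
,,@@,,
,,<@@,
,,,@@,
,,,,,,
10) ,,,,,,
,,,,,,
,,@@,,
,,,@@,
,,v@@,
,,,,,,
11) ,,,,,,
,,,,,,
,,@@,,
,,,@@,
,<@@@,
,,,,,,
12) ,,,,,,
,,,,,,
,,@@,,
,^,@@,
,@@@@,
,,,,,,
13) ,,,,,,
,,,,,,
,,@@,,
,@>@@,
,@@@@,
,,,,,,
14) ,,,,,,
,,,,,,
,,@@,,
,@@@@,
,@v@@,
,,,,,,
15) ,,,,,,
,,,,,,
,,@@,,
,@@@@,
,@,>@,
,,,,,,
16) ,,,,,,
,,,,,,
,,@@,,
,@@^@,
,@,,@,
,,,,,,
17) ,,,,,,
,,,,,,
,,@@,,
,@<,@,
,@,,@,
,,,,,,
18) ,,,,,,
,,,,,,
,,@@,,
,@,,@,
,@v,@,
,,,,,,
19) ,,,,,,
,,,,,,
,,@@,,
,@,,@,
,<@,@,
,,,,,,
20) ,,,,,,
,,,,,,
,,@@,,
,@,,@,
,,@,@,
,v,,,,
21) ,,,,,,
,,,,,,
,,@@,,
,@,,@,
,,@,@,
<@,,,,
22) ,,,,,,
,,,,,,
,,@@,,
,@,,@,
^,@,@,
@@,,,,
23) ,,,,,,
,,,,,,
,,@@,,
,@,,@,
@>@,@,
@@,,,,
24) ,,,,,,
,,,,,,
,,@@,,
,@,,@,
@@@,@,
@v,,,,
25) ,,,,,,
,,,,,,
,,@@,,
,@,,@,
@@@,@,
@,>,,,
26) ,,v,,,
,,,,,,
,,@@,,
,@,,@,
@@@,@,
@,@,,,
27) ,<@,,,
,,,,,,
,,@@,,
,@,,@,
@@@,@,
@,@,,,
28) ,@@,,,
,,,,,,
,,@@,,
,@,,@,
@@@,@,
@^@,,,
29) ,@@,,,
,,,,,,
,,@@,,
,@,,@,
@@@,@,
@@>,,,
30) ,@@,,,
,,,,,,
,,@@,,
,@,,@,
@@^,@,
@@,,,,
31) ,@@,,,
,,,,,,
,,@@,,
,@,,@,
@<,,@,
@@,,,,
32) ,@@,,,
,,,,,,
,,@@,,
,@,,@,
@,,,@,
@v,,,,
33) ,@@,,,
,,,,,,
,,@@,,
,@,,@,
@,,,@,
@,>,,,
34) ,@v,,,
,,,,,,
,,@@,,
,@,,@,
@,,,@,
@,@,,,
35) ,@,>,,
,,,,,,
,,@@,,
,@,,@,
@,,,@,
@,@,,,

0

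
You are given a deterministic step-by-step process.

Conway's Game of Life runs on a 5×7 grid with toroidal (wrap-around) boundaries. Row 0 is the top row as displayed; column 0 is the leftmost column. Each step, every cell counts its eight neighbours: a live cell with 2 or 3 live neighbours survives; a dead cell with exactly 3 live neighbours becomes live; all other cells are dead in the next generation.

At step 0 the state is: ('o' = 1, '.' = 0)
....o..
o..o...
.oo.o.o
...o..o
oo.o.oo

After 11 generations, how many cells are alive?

k=0  ....o..
o..o...
.oo.o.o
...o..o
oo.o.oo
k=1  .ooooo.
oooooo.
.oo.ooo
...o...
o.oo.oo
k=2  .......
.......
......o
.......
o....oo
k=3  ......o
.......
.......
o....o.
......o
k=4  .......
.......
.......
......o
o....oo
k=5  ......o
.......
.......
o....oo
o....oo
k=6  o....oo
.......
......o
o....o.
.......
k=7  ......o
o....o.
......o
......o
o....o.
k=8  o....o.
o....o.
o....oo
o....oo
o....o.
k=9  oo..oo.
oo..oo.
.o..o..
.o..o..
oo..oo.
k=10  ..oo...
..oo...
.oooo..
.oooo..
..oo...
k=11  .o..o..
.......
.......
.......
.......

2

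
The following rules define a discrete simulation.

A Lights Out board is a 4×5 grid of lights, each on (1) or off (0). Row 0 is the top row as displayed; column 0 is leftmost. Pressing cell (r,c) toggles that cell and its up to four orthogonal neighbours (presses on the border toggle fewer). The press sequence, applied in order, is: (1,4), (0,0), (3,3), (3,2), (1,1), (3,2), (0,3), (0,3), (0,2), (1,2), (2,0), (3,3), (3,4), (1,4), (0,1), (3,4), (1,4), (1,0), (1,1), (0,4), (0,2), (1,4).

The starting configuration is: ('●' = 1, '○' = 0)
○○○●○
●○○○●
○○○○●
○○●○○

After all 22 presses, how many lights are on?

10

k=0  ○○○●○
●○○○●
○○○○●
○○●○○
k=1  ○○○●●
●○○●○
○○○○○
○○●○○
k=2  ●●○●●
○○○●○
○○○○○
○○●○○
k=3  ●●○●●
○○○●○
○○○●○
○○○●●
k=4  ●●○●●
○○○●○
○○●●○
○●●○●
k=5  ●○○●●
●●●●○
○●●●○
○●●○●
k=6  ●○○●●
●●●●○
○●○●○
○○○●●
k=7  ●○●○○
●●●○○
○●○●○
○○○●●
k=8  ●○○●●
●●●●○
○●○●○
○○○●●
k=9  ●●●○●
●●○●○
○●○●○
○○○●●
k=10  ●●○○●
●○●○○
○●●●○
○○○●●
k=11  ●●○○●
○○●○○
●○●●○
●○○●●
k=12  ●●○○●
○○●○○
●○●○○
●○●○○
k=13  ●●○○●
○○●○○
●○●○●
●○●●●
k=14  ●●○○○
○○●●●
●○●○○
●○●●●
k=15  ○○●○○
○●●●●
●○●○○
●○●●●
k=16  ○○●○○
○●●●●
●○●○●
●○●○○
k=17  ○○●○●
○●●○○
●○●○○
●○●○○
k=18  ●○●○●
●○●○○
○○●○○
●○●○○
k=19  ●●●○●
○●○○○
○●●○○
●○●○○
k=20  ●●●●○
○●○○●
○●●○○
●○●○○
k=21  ●○○○○
○●●○●
○●●○○
●○●○○
k=22  ●○○○●
○●●●○
○●●○●
●○●○○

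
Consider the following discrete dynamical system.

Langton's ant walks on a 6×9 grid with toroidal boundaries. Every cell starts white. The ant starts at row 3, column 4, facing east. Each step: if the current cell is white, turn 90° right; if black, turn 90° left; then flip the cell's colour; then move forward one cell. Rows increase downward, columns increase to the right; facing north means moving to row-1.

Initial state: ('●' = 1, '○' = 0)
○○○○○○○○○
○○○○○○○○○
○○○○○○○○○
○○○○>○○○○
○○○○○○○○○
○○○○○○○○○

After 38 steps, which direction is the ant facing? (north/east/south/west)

[0] ○○○○○○○○○
○○○○○○○○○
○○○○○○○○○
○○○○>○○○○
○○○○○○○○○
○○○○○○○○○
[1] ○○○○○○○○○
○○○○○○○○○
○○○○○○○○○
○○○○●○○○○
○○○○v○○○○
○○○○○○○○○
[2] ○○○○○○○○○
○○○○○○○○○
○○○○○○○○○
○○○○●○○○○
○○○<●○○○○
○○○○○○○○○
[3] ○○○○○○○○○
○○○○○○○○○
○○○○○○○○○
○○○^●○○○○
○○○●●○○○○
○○○○○○○○○
[4] ○○○○○○○○○
○○○○○○○○○
○○○○○○○○○
○○○●>○○○○
○○○●●○○○○
○○○○○○○○○
[5] ○○○○○○○○○
○○○○○○○○○
○○○○^○○○○
○○○●○○○○○
○○○●●○○○○
○○○○○○○○○
[6] ○○○○○○○○○
○○○○○○○○○
○○○○●>○○○
○○○●○○○○○
○○○●●○○○○
○○○○○○○○○
[7] ○○○○○○○○○
○○○○○○○○○
○○○○●●○○○
○○○●○v○○○
○○○●●○○○○
○○○○○○○○○
[8] ○○○○○○○○○
○○○○○○○○○
○○○○●●○○○
○○○●<●○○○
○○○●●○○○○
○○○○○○○○○
[9] ○○○○○○○○○
○○○○○○○○○
○○○○^●○○○
○○○●●●○○○
○○○●●○○○○
○○○○○○○○○
[10] ○○○○○○○○○
○○○○○○○○○
○○○<○●○○○
○○○●●●○○○
○○○●●○○○○
○○○○○○○○○
[11] ○○○○○○○○○
○○○^○○○○○
○○○●○●○○○
○○○●●●○○○
○○○●●○○○○
○○○○○○○○○
[12] ○○○○○○○○○
○○○●>○○○○
○○○●○●○○○
○○○●●●○○○
○○○●●○○○○
○○○○○○○○○
[13] ○○○○○○○○○
○○○●●○○○○
○○○●v●○○○
○○○●●●○○○
○○○●●○○○○
○○○○○○○○○
[14] ○○○○○○○○○
○○○●●○○○○
○○○<●●○○○
○○○●●●○○○
○○○●●○○○○
○○○○○○○○○
[15] ○○○○○○○○○
○○○●●○○○○
○○○○●●○○○
○○○v●●○○○
○○○●●○○○○
○○○○○○○○○
[16] ○○○○○○○○○
○○○●●○○○○
○○○○●●○○○
○○○○>●○○○
○○○●●○○○○
○○○○○○○○○
[17] ○○○○○○○○○
○○○●●○○○○
○○○○^●○○○
○○○○○●○○○
○○○●●○○○○
○○○○○○○○○
[18] ○○○○○○○○○
○○○●●○○○○
○○○<○●○○○
○○○○○●○○○
○○○●●○○○○
○○○○○○○○○
[19] ○○○○○○○○○
○○○^●○○○○
○○○●○●○○○
○○○○○●○○○
○○○●●○○○○
○○○○○○○○○
[20] ○○○○○○○○○
○○<○●○○○○
○○○●○●○○○
○○○○○●○○○
○○○●●○○○○
○○○○○○○○○
[21] ○○^○○○○○○
○○●○●○○○○
○○○●○●○○○
○○○○○●○○○
○○○●●○○○○
○○○○○○○○○
[22] ○○●>○○○○○
○○●○●○○○○
○○○●○●○○○
○○○○○●○○○
○○○●●○○○○
○○○○○○○○○
[23] ○○●●○○○○○
○○●v●○○○○
○○○●○●○○○
○○○○○●○○○
○○○●●○○○○
○○○○○○○○○
[24] ○○●●○○○○○
○○<●●○○○○
○○○●○●○○○
○○○○○●○○○
○○○●●○○○○
○○○○○○○○○
[25] ○○●●○○○○○
○○○●●○○○○
○○v●○●○○○
○○○○○●○○○
○○○●●○○○○
○○○○○○○○○
[26] ○○●●○○○○○
○○○●●○○○○
○<●●○●○○○
○○○○○●○○○
○○○●●○○○○
○○○○○○○○○
[27] ○○●●○○○○○
○^○●●○○○○
○●●●○●○○○
○○○○○●○○○
○○○●●○○○○
○○○○○○○○○
[28] ○○●●○○○○○
○●>●●○○○○
○●●●○●○○○
○○○○○●○○○
○○○●●○○○○
○○○○○○○○○
[29] ○○●●○○○○○
○●●●●○○○○
○●v●○●○○○
○○○○○●○○○
○○○●●○○○○
○○○○○○○○○
[30] ○○●●○○○○○
○●●●●○○○○
○●○>○●○○○
○○○○○●○○○
○○○●●○○○○
○○○○○○○○○
[31] ○○●●○○○○○
○●●^●○○○○
○●○○○●○○○
○○○○○●○○○
○○○●●○○○○
○○○○○○○○○
[32] ○○●●○○○○○
○●<○●○○○○
○●○○○●○○○
○○○○○●○○○
○○○●●○○○○
○○○○○○○○○
[33] ○○●●○○○○○
○●○○●○○○○
○●v○○●○○○
○○○○○●○○○
○○○●●○○○○
○○○○○○○○○
[34] ○○●●○○○○○
○●○○●○○○○
○<●○○●○○○
○○○○○●○○○
○○○●●○○○○
○○○○○○○○○
[35] ○○●●○○○○○
○●○○●○○○○
○○●○○●○○○
○v○○○●○○○
○○○●●○○○○
○○○○○○○○○
[36] ○○●●○○○○○
○●○○●○○○○
○○●○○●○○○
<●○○○●○○○
○○○●●○○○○
○○○○○○○○○
[37] ○○●●○○○○○
○●○○●○○○○
^○●○○●○○○
●●○○○●○○○
○○○●●○○○○
○○○○○○○○○
[38] ○○●●○○○○○
○●○○●○○○○
●>●○○●○○○
●●○○○●○○○
○○○●●○○○○
○○○○○○○○○

east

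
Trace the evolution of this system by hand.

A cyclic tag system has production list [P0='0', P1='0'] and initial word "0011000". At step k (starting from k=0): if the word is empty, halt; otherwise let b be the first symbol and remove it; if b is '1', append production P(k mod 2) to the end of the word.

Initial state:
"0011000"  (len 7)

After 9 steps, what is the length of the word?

0

k=0  "0011000"  (len 7)
k=1  "011000"  (len 6)
k=2  "11000"  (len 5)
k=3  "10000"  (len 5)
k=4  "00000"  (len 5)
k=5  "0000"  (len 4)
k=6  "000"  (len 3)
k=7  "00"  (len 2)
k=8  "0"  (len 1)
k=9  (halted — word empty)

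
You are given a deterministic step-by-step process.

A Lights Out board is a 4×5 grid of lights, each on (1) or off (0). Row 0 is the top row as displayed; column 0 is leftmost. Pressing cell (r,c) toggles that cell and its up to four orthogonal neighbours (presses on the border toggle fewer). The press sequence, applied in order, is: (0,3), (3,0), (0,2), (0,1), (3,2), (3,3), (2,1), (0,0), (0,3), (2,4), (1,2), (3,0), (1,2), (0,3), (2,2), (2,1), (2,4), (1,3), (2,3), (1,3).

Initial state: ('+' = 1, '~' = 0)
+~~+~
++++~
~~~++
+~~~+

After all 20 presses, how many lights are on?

k=0  +~~+~
++++~
~~~++
+~~~+
k=1  +~+~+
+++~~
~~~++
+~~~+
k=2  +~+~+
+++~~
+~~++
~+~~+
k=3  ++~++
++~~~
+~~++
~+~~+
k=4  ~~+++
+~~~~
+~~++
~+~~+
k=5  ~~+++
+~~~~
+~+++
~~+++
k=6  ~~+++
+~~~~
+~+~+
~~~~~
k=7  ~~+++
++~~~
~+~~+
~+~~~
k=8  +++++
~+~~~
~+~~+
~+~~~
k=9  ++~~~
~+~+~
~+~~+
~+~~~
k=10  ++~~~
~+~++
~+~+~
~+~~+
k=11  +++~~
~~+~+
~+++~
~+~~+
k=12  +++~~
~~+~+
++++~
+~~~+
k=13  ++~~~
~+~++
++~+~
+~~~+
k=14  +++++
~+~~+
++~+~
+~~~+
k=15  +++++
~++~+
+~+~~
+~+~+
k=16  +++++
~~+~+
~+~~~
+++~+
k=17  +++++
~~+~~
~+~++
+++~~
k=18  +++~+
~~~++
~+~~+
+++~~
k=19  +++~+
~~~~+
~+++~
++++~
k=20  +++++
~~++~
~++~~
++++~

13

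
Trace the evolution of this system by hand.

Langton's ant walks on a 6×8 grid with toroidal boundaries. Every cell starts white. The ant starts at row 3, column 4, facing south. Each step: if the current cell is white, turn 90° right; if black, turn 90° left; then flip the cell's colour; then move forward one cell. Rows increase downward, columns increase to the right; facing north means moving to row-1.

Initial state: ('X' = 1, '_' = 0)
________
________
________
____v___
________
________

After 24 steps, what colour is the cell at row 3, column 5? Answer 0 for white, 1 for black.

[0] ________
________
________
____v___
________
________
[1] ________
________
________
___<X___
________
________
[2] ________
________
___^____
___XX___
________
________
[3] ________
________
___X>___
___XX___
________
________
[4] ________
________
___XX___
___Xv___
________
________
[5] ________
________
___XX___
___X_>__
________
________
[6] ________
________
___XX___
___X_X__
_____v__
________
[7] ________
________
___XX___
___X_X__
____<X__
________
[8] ________
________
___XX___
___X^X__
____XX__
________
[9] ________
________
___XX___
___XX>__
____XX__
________
[10] ________
________
___XX^__
___XX___
____XX__
________
[11] ________
________
___XXX>_
___XX___
____XX__
________
[12] ________
________
___XXXX_
___XX_v_
____XX__
________
[13] ________
________
___XXXX_
___XX<X_
____XX__
________
[14] ________
________
___XX^X_
___XXXX_
____XX__
________
[15] ________
________
___X<_X_
___XXXX_
____XX__
________
[16] ________
________
___X__X_
___XvXX_
____XX__
________
[17] ________
________
___X__X_
___X_>X_
____XX__
________
[18] ________
________
___X_^X_
___X__X_
____XX__
________
[19] ________
________
___X_X>_
___X__X_
____XX__
________
[20] ________
______^_
___X_X__
___X__X_
____XX__
________
[21] ________
______X>
___X_X__
___X__X_
____XX__
________
[22] ________
______XX
___X_X_v
___X__X_
____XX__
________
[23] ________
______XX
___X_X<X
___X__X_
____XX__
________
[24] ________
______^X
___X_XXX
___X__X_
____XX__
________

0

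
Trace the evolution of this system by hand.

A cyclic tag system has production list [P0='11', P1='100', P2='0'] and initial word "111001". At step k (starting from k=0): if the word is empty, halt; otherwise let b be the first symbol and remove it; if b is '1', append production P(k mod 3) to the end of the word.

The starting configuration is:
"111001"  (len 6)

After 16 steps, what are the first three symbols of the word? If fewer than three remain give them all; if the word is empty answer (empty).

000

gen 0: "111001"  (len 6)
gen 1: "1100111"  (len 7)
gen 2: "100111100"  (len 9)
gen 3: "001111000"  (len 9)
gen 4: "01111000"  (len 8)
gen 5: "1111000"  (len 7)
gen 6: "1110000"  (len 7)
gen 7: "11000011"  (len 8)
gen 8: "1000011100"  (len 10)
gen 9: "0000111000"  (len 10)
gen 10: "000111000"  (len 9)
gen 11: "00111000"  (len 8)
gen 12: "0111000"  (len 7)
gen 13: "111000"  (len 6)
gen 14: "11000100"  (len 8)
gen 15: "10001000"  (len 8)
gen 16: "000100011"  (len 9)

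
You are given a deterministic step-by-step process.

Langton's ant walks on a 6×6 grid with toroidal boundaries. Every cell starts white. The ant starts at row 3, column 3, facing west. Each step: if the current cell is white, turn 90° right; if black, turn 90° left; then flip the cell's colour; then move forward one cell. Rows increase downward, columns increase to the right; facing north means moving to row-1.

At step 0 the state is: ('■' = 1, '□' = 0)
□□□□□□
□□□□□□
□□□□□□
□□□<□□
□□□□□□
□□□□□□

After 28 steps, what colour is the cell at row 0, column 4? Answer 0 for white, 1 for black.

1

0) □□□□□□
□□□□□□
□□□□□□
□□□<□□
□□□□□□
□□□□□□
1) □□□□□□
□□□□□□
□□□^□□
□□□■□□
□□□□□□
□□□□□□
2) □□□□□□
□□□□□□
□□□■>□
□□□■□□
□□□□□□
□□□□□□
3) □□□□□□
□□□□□□
□□□■■□
□□□■v□
□□□□□□
□□□□□□
4) □□□□□□
□□□□□□
□□□■■□
□□□<■□
□□□□□□
□□□□□□
5) □□□□□□
□□□□□□
□□□■■□
□□□□■□
□□□v□□
□□□□□□
6) □□□□□□
□□□□□□
□□□■■□
□□□□■□
□□<■□□
□□□□□□
7) □□□□□□
□□□□□□
□□□■■□
□□^□■□
□□■■□□
□□□□□□
8) □□□□□□
□□□□□□
□□□■■□
□□■>■□
□□■■□□
□□□□□□
9) □□□□□□
□□□□□□
□□□■■□
□□■■■□
□□■v□□
□□□□□□
10) □□□□□□
□□□□□□
□□□■■□
□□■■■□
□□■□>□
□□□□□□
11) □□□□□□
□□□□□□
□□□■■□
□□■■■□
□□■□■□
□□□□v□
12) □□□□□□
□□□□□□
□□□■■□
□□■■■□
□□■□■□
□□□<■□
13) □□□□□□
□□□□□□
□□□■■□
□□■■■□
□□■^■□
□□□■■□
14) □□□□□□
□□□□□□
□□□■■□
□□■■■□
□□■■>□
□□□■■□
15) □□□□□□
□□□□□□
□□□■■□
□□■■^□
□□■■□□
□□□■■□
16) □□□□□□
□□□□□□
□□□■■□
□□■<□□
□□■■□□
□□□■■□
17) □□□□□□
□□□□□□
□□□■■□
□□■□□□
□□■v□□
□□□■■□
18) □□□□□□
□□□□□□
□□□■■□
□□■□□□
□□■□>□
□□□■■□
19) □□□□□□
□□□□□□
□□□■■□
□□■□□□
□□■□■□
□□□■v□
20) □□□□□□
□□□□□□
□□□■■□
□□■□□□
□□■□■□
□□□■□>
21) □□□□□v
□□□□□□
□□□■■□
□□■□□□
□□■□■□
□□□■□■
22) □□□□<■
□□□□□□
□□□■■□
□□■□□□
□□■□■□
□□□■□■
23) □□□□■■
□□□□□□
□□□■■□
□□■□□□
□□■□■□
□□□■^■
24) □□□□■■
□□□□□□
□□□■■□
□□■□□□
□□■□■□
□□□■■>
25) □□□□■■
□□□□□□
□□□■■□
□□■□□□
□□■□■^
□□□■■□
26) □□□□■■
□□□□□□
□□□■■□
□□■□□□
>□■□■■
□□□■■□
27) □□□□■■
□□□□□□
□□□■■□
□□■□□□
■□■□■■
v□□■■□
28) □□□□■■
□□□□□□
□□□■■□
□□■□□□
■□■□■■
■□□■■<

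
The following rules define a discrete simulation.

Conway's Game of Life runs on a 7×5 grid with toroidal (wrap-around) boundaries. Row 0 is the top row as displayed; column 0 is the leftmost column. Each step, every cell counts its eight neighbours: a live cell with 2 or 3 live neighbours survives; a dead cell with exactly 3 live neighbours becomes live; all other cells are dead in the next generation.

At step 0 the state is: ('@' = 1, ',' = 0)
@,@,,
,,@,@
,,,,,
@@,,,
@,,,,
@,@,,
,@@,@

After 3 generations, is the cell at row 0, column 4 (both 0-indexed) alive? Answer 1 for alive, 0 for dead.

k=0  @,@,,
,,@,@
,,,,,
@@,,,
@,,,,
@,@,,
,@@,@
k=1  @,@,@
,@,@,
@@,,,
@@,,,
@,,,@
@,@@@
,,@,@
k=2  @,@,@
,,,@,
,,,,@
,,,,,
,,@,,
,,@,,
,,@,,
k=3  ,@@,@
@,,@,
,,,,,
,,,,,
,,,,,
,@@@,
,,@,,

1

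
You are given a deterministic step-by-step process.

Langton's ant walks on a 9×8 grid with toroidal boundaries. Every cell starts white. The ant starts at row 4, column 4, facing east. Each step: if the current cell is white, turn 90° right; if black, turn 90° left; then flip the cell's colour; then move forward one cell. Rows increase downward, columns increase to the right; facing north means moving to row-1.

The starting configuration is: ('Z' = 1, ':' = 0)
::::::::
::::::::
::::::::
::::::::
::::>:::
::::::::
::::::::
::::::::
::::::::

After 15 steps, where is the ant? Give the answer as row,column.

k=0  ::::::::
::::::::
::::::::
::::::::
::::>:::
::::::::
::::::::
::::::::
::::::::
k=1  ::::::::
::::::::
::::::::
::::::::
::::Z:::
::::v:::
::::::::
::::::::
::::::::
k=2  ::::::::
::::::::
::::::::
::::::::
::::Z:::
:::<Z:::
::::::::
::::::::
::::::::
k=3  ::::::::
::::::::
::::::::
::::::::
:::^Z:::
:::ZZ:::
::::::::
::::::::
::::::::
k=4  ::::::::
::::::::
::::::::
::::::::
:::Z>:::
:::ZZ:::
::::::::
::::::::
::::::::
k=5  ::::::::
::::::::
::::::::
::::^:::
:::Z::::
:::ZZ:::
::::::::
::::::::
::::::::
k=6  ::::::::
::::::::
::::::::
::::Z>::
:::Z::::
:::ZZ:::
::::::::
::::::::
::::::::
k=7  ::::::::
::::::::
::::::::
::::ZZ::
:::Z:v::
:::ZZ:::
::::::::
::::::::
::::::::
k=8  ::::::::
::::::::
::::::::
::::ZZ::
:::Z<Z::
:::ZZ:::
::::::::
::::::::
::::::::
k=9  ::::::::
::::::::
::::::::
::::^Z::
:::ZZZ::
:::ZZ:::
::::::::
::::::::
::::::::
k=10  ::::::::
::::::::
::::::::
:::<:Z::
:::ZZZ::
:::ZZ:::
::::::::
::::::::
::::::::
k=11  ::::::::
::::::::
:::^::::
:::Z:Z::
:::ZZZ::
:::ZZ:::
::::::::
::::::::
::::::::
k=12  ::::::::
::::::::
:::Z>:::
:::Z:Z::
:::ZZZ::
:::ZZ:::
::::::::
::::::::
::::::::
k=13  ::::::::
::::::::
:::ZZ:::
:::ZvZ::
:::ZZZ::
:::ZZ:::
::::::::
::::::::
::::::::
k=14  ::::::::
::::::::
:::ZZ:::
:::<ZZ::
:::ZZZ::
:::ZZ:::
::::::::
::::::::
::::::::
k=15  ::::::::
::::::::
:::ZZ:::
::::ZZ::
:::vZZ::
:::ZZ:::
::::::::
::::::::
::::::::

4,3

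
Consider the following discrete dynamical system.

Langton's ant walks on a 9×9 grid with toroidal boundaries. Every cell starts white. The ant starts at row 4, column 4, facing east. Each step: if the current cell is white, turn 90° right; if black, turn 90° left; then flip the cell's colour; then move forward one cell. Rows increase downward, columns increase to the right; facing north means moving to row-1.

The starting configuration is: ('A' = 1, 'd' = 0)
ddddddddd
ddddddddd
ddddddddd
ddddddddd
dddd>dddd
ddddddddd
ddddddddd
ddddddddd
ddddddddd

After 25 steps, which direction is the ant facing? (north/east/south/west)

south

step 0: ddddddddd
ddddddddd
ddddddddd
ddddddddd
dddd>dddd
ddddddddd
ddddddddd
ddddddddd
ddddddddd
step 1: ddddddddd
ddddddddd
ddddddddd
ddddddddd
ddddAdddd
ddddvdddd
ddddddddd
ddddddddd
ddddddddd
step 2: ddddddddd
ddddddddd
ddddddddd
ddddddddd
ddddAdddd
ddd<Adddd
ddddddddd
ddddddddd
ddddddddd
step 3: ddddddddd
ddddddddd
ddddddddd
ddddddddd
ddd^Adddd
dddAAdddd
ddddddddd
ddddddddd
ddddddddd
step 4: ddddddddd
ddddddddd
ddddddddd
ddddddddd
dddA>dddd
dddAAdddd
ddddddddd
ddddddddd
ddddddddd
step 5: ddddddddd
ddddddddd
ddddddddd
dddd^dddd
dddAddddd
dddAAdddd
ddddddddd
ddddddddd
ddddddddd
step 6: ddddddddd
ddddddddd
ddddddddd
ddddA>ddd
dddAddddd
dddAAdddd
ddddddddd
ddddddddd
ddddddddd
step 7: ddddddddd
ddddddddd
ddddddddd
ddddAAddd
dddAdvddd
dddAAdddd
ddddddddd
ddddddddd
ddddddddd
step 8: ddddddddd
ddddddddd
ddddddddd
ddddAAddd
dddA<Addd
dddAAdddd
ddddddddd
ddddddddd
ddddddddd
step 9: ddddddddd
ddddddddd
ddddddddd
dddd^Addd
dddAAAddd
dddAAdddd
ddddddddd
ddddddddd
ddddddddd
step 10: ddddddddd
ddddddddd
ddddddddd
ddd<dAddd
dddAAAddd
dddAAdddd
ddddddddd
ddddddddd
ddddddddd
step 11: ddddddddd
ddddddddd
ddd^ddddd
dddAdAddd
dddAAAddd
dddAAdddd
ddddddddd
ddddddddd
ddddddddd
step 12: ddddddddd
ddddddddd
dddA>dddd
dddAdAddd
dddAAAddd
dddAAdddd
ddddddddd
ddddddddd
ddddddddd
step 13: ddddddddd
ddddddddd
dddAAdddd
dddAvAddd
dddAAAddd
dddAAdddd
ddddddddd
ddddddddd
ddddddddd
step 14: ddddddddd
ddddddddd
dddAAdddd
ddd<AAddd
dddAAAddd
dddAAdddd
ddddddddd
ddddddddd
ddddddddd
step 15: ddddddddd
ddddddddd
dddAAdddd
ddddAAddd
dddvAAddd
dddAAdddd
ddddddddd
ddddddddd
ddddddddd
step 16: ddddddddd
ddddddddd
dddAAdddd
ddddAAddd
dddd>Addd
dddAAdddd
ddddddddd
ddddddddd
ddddddddd
step 17: ddddddddd
ddddddddd
dddAAdddd
dddd^Addd
dddddAddd
dddAAdddd
ddddddddd
ddddddddd
ddddddddd
step 18: ddddddddd
ddddddddd
dddAAdddd
ddd<dAddd
dddddAddd
dddAAdddd
ddddddddd
ddddddddd
ddddddddd
step 19: ddddddddd
ddddddddd
ddd^Adddd
dddAdAddd
dddddAddd
dddAAdddd
ddddddddd
ddddddddd
ddddddddd
step 20: ddddddddd
ddddddddd
dd<dAdddd
dddAdAddd
dddddAddd
dddAAdddd
ddddddddd
ddddddddd
ddddddddd
step 21: ddddddddd
dd^dddddd
ddAdAdddd
dddAdAddd
dddddAddd
dddAAdddd
ddddddddd
ddddddddd
ddddddddd
step 22: ddddddddd
ddA>ddddd
ddAdAdddd
dddAdAddd
dddddAddd
dddAAdddd
ddddddddd
ddddddddd
ddddddddd
step 23: ddddddddd
ddAAddddd
ddAvAdddd
dddAdAddd
dddddAddd
dddAAdddd
ddddddddd
ddddddddd
ddddddddd
step 24: ddddddddd
ddAAddddd
dd<AAdddd
dddAdAddd
dddddAddd
dddAAdddd
ddddddddd
ddddddddd
ddddddddd
step 25: ddddddddd
ddAAddddd
dddAAdddd
ddvAdAddd
dddddAddd
dddAAdddd
ddddddddd
ddddddddd
ddddddddd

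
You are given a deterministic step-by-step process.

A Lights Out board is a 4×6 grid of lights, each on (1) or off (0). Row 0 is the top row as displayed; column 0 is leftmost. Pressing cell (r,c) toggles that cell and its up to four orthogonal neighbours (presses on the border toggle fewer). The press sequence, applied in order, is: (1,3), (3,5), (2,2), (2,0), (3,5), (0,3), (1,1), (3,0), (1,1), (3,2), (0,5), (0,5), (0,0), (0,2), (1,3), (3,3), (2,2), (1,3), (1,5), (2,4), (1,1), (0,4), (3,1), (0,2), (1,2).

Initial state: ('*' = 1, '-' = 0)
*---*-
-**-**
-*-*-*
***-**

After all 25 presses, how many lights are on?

10

0) *---*-
-**-**
-*-*-*
***-**
1) *--**-
-*-*-*
-*---*
***-**
2) *--**-
-*-*-*
-*----
***---
3) *--**-
-***-*
--**--
**----
4) *--**-
****-*
****--
-*----
5) *--**-
****-*
****-*
-*--**
6) *-*---
***--*
****-*
-*--**
7) ***---
-----*
*-**-*
-*--**
8) ***---
-----*
--**-*
*---**
9) *-*---
***--*
-***-*
*---**
10) *-*---
***--*
-*-*-*
******
11) *-*-**
***---
-*-*-*
******
12) *-*---
***--*
-*-*-*
******
13) -**---
-**--*
-*-*-*
******
14) ---*--
-*---*
-*-*-*
******
15) ------
-*****
-*---*
******
16) ------
-*****
-*-*-*
**---*
17) ------
-*-***
--*--*
***--*
18) ---*--
-**--*
--**-*
***--*
19) ---*-*
-**-*-
--**--
***--*
20) ---*-*
-**---
--*-**
***-**
21) -*-*-*
*-----
-**-**
***-**
22) -*--*-
*---*-
-**-**
***-**
23) -*--*-
*---*-
--*-**
----**
24) --***-
*-*-*-
--*-**
----**
25) ---**-
**-**-
----**
----**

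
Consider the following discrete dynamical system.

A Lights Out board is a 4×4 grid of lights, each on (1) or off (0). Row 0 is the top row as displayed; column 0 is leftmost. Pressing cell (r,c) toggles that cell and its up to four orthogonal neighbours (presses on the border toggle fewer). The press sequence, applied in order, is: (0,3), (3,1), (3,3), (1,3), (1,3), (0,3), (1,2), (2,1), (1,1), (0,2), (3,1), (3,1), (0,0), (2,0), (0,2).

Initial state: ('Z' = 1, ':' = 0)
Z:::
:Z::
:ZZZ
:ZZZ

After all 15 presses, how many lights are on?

7

0) Z:::
:Z::
:ZZZ
:ZZZ
1) Z:ZZ
:Z:Z
:ZZZ
:ZZZ
2) Z:ZZ
:Z:Z
::ZZ
Z::Z
3) Z:ZZ
:Z:Z
::Z:
Z:Z:
4) Z:Z:
:ZZ:
::ZZ
Z:Z:
5) Z:ZZ
:Z:Z
::Z:
Z:Z:
6) Z:::
:Z::
::Z:
Z:Z:
7) Z:Z:
::ZZ
::::
Z:Z:
8) Z:Z:
:ZZZ
ZZZ:
ZZZ:
9) ZZZ:
Z::Z
Z:Z:
ZZZ:
10) Z::Z
Z:ZZ
Z:Z:
ZZZ:
11) Z::Z
Z:ZZ
ZZZ:
::::
12) Z::Z
Z:ZZ
Z:Z:
ZZZ:
13) :Z:Z
::ZZ
Z:Z:
ZZZ:
14) :Z:Z
Z:ZZ
:ZZ:
:ZZ:
15) ::Z:
Z::Z
:ZZ:
:ZZ:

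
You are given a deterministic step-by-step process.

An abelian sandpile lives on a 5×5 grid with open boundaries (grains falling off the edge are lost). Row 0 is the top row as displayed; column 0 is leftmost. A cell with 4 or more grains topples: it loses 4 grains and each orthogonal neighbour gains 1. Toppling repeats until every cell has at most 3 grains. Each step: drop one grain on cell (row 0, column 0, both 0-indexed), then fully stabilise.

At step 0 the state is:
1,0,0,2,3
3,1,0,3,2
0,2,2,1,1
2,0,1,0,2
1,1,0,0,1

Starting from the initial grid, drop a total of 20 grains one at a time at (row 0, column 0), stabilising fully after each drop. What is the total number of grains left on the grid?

0) 1,0,0,2,3
3,1,0,3,2
0,2,2,1,1
2,0,1,0,2
1,1,0,0,1
1) 2,0,0,2,3
3,1,0,3,2
0,2,2,1,1
2,0,1,0,2
1,1,0,0,1
2) 3,0,0,2,3
3,1,0,3,2
0,2,2,1,1
2,0,1,0,2
1,1,0,0,1
3) 1,1,0,2,3
0,2,0,3,2
1,2,2,1,1
2,0,1,0,2
1,1,0,0,1
4) 2,1,0,2,3
0,2,0,3,2
1,2,2,1,1
2,0,1,0,2
1,1,0,0,1
5) 3,1,0,2,3
0,2,0,3,2
1,2,2,1,1
2,0,1,0,2
1,1,0,0,1
6) 0,2,0,2,3
1,2,0,3,2
1,2,2,1,1
2,0,1,0,2
1,1,0,0,1
7) 1,2,0,2,3
1,2,0,3,2
1,2,2,1,1
2,0,1,0,2
1,1,0,0,1
8) 2,2,0,2,3
1,2,0,3,2
1,2,2,1,1
2,0,1,0,2
1,1,0,0,1
9) 3,2,0,2,3
1,2,0,3,2
1,2,2,1,1
2,0,1,0,2
1,1,0,0,1
10) 0,3,0,2,3
2,2,0,3,2
1,2,2,1,1
2,0,1,0,2
1,1,0,0,1
11) 1,3,0,2,3
2,2,0,3,2
1,2,2,1,1
2,0,1,0,2
1,1,0,0,1
12) 2,3,0,2,3
2,2,0,3,2
1,2,2,1,1
2,0,1,0,2
1,1,0,0,1
13) 3,3,0,2,3
2,2,0,3,2
1,2,2,1,1
2,0,1,0,2
1,1,0,0,1
14) 1,0,1,2,3
3,3,0,3,2
1,2,2,1,1
2,0,1,0,2
1,1,0,0,1
15) 2,0,1,2,3
3,3,0,3,2
1,2,2,1,1
2,0,1,0,2
1,1,0,0,1
16) 3,0,1,2,3
3,3,0,3,2
1,2,2,1,1
2,0,1,0,2
1,1,0,0,1
17) 1,2,1,2,3
1,0,1,3,2
2,3,2,1,1
2,0,1,0,2
1,1,0,0,1
18) 2,2,1,2,3
1,0,1,3,2
2,3,2,1,1
2,0,1,0,2
1,1,0,0,1
19) 3,2,1,2,3
1,0,1,3,2
2,3,2,1,1
2,0,1,0,2
1,1,0,0,1
20) 0,3,1,2,3
2,0,1,3,2
2,3,2,1,1
2,0,1,0,2
1,1,0,0,1

34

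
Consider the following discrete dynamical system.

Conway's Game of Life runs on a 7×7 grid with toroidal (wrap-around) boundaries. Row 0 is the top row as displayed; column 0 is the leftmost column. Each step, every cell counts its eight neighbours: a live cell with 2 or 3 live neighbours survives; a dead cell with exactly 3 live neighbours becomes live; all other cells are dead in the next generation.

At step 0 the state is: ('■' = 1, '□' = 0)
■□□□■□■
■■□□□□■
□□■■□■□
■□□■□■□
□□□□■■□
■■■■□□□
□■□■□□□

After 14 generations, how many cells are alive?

t=0: ■□□□■□■
■■□□□□■
□□■■□■□
■□□■□■□
□□□□■■□
■■■■□□□
□■□■□□□
t=1: □□■□□■■
□■■■■□□
□□■■□■□
□□■■□■□
■□□□□■□
■■□■□□□
□□□■■□■
t=2: ■■□□□□■
□■□□□□■
□□□□□■□
□■■■□■□
■□□■□□□
■■■■□■□
□■□■■□■
t=3: □■□□□□■
□■□□□■■
■■□□■■■
□■■■□□■
■□□□□□□
□□□□□■□
□□□■■□□
t=4: □□■□■□■
□■■□■□□
□□□■■□□
□□■■■□□
■■■□□□■
□□□□■□□
□□□□■■□
t=5: □■■□■□□
□■■□■□□
□■□□□■□
■□□□■■□
■■■□■■□
■■□■■□■
□□□□■□□
t=6: □■■□■■□
■□□□■■□
■■■■□■■
■□■■□□□
□□■□□□□
□□□□□□■
□□□□■□□
t=7: □■□□□□■
□□□□□□□
□□□□□■□
■□□□■□□
□■■■□□□
□□□□□□□
□□□■■□□
t=8: □□□□□□□
□□□□□□□
□□□□□□□
□■■■■□□
□■■■□□□
□□□□■□□
□□□□□□□
t=9: □□□□□□□
□□□□□□□
□□■■□□□
□■□□■□□
□■□□□□□
□□■■□□□
□□□□□□□
t=10: □□□□□□□
□□□□□□□
□□■■□□□
□■□■□□□
□■□■□□□
□□■□□□□
□□□□□□□
t=11: □□□□□□□
□□□□□□□
□□■■□□□
□■□■■□□
□■□■□□□
□□■□□□□
□□□□□□□
t=12: □□□□□□□
□□□□□□□
□□■■■□□
□■□□■□□
□■□■■□□
□□■□□□□
□□□□□□□
t=13: □□□□□□□
□□□■□□□
□□■■■□□
□■□□□■□
□■□■■□□
□□■■□□□
□□□□□□□
t=14: □□□□□□□
□□■■■□□
□□■■■□□
□■□□□■□
□■□■■□□
□□■■■□□
□□□□□□□

14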